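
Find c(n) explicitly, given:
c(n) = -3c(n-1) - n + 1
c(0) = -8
First-order linear with linear forcing.
Homogeneous solution: c_h(n) = A·(-3)^n.
Try particular c_p(n) = pn + q. Substituting:
  pn + q = -3(p(n-1) + q) - n + 1.
Matching the n-coefficient: p = -3p - 1 ⇒ p = - \frac{1}{4}.
Matching constants: q = 3p - 3q + 1 ⇒ q = \frac{1}{16}.
General: c(n) = A·(-3)^n - \frac{n}{4} + \frac{1}{16}.
Apply c(0) = -8: A + \frac{1}{16} = -8 ⇒ A = - \frac{129}{16}.
So c(n) = - \frac{129 \left(-3\right)^{n}}{16} - \frac{n}{4} + \frac{1}{16}.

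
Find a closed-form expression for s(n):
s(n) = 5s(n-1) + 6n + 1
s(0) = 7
First-order linear with linear forcing.
Homogeneous solution: s_h(n) = A·(5)^n.
Try particular s_p(n) = pn + q. Substituting:
  pn + q = 5(p(n-1) + q) + 6n + 1.
Matching the n-coefficient: p = 5p + 6 ⇒ p = - \frac{3}{2}.
Matching constants: q = -5p + 5q + 1 ⇒ q = - \frac{17}{8}.
General: s(n) = A·(5)^n - \frac{3 n}{2} - \frac{17}{8}.
Apply s(0) = 7: A - \frac{17}{8} = 7 ⇒ A = \frac{73}{8}.
So s(n) = \frac{73 \cdot 5^{n}}{8} - \frac{3 n}{2} - \frac{17}{8}.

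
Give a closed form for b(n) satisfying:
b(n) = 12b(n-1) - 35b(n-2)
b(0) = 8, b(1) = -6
Characteristic equation: x² - 12x + 35 = 0, which factors as (x - (7))(x - (5)) = 0.
Roots r₁ = 7, r₂ = 5 (distinct).
General solution: b(n) = A·(7)^n + B·(5)^n.
From b(0) = 8: A + B = 8.
From b(1) = -6: 7A + 5B = -6.
Solving: A = -23, B = 31.
So b(n) = 31 \cdot 5^{n} - 23 \cdot 7^{n}.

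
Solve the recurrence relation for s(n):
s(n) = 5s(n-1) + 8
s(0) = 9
First-order linear non-homogeneous.
Homogeneous solution: s_h(n) = A·(5)^n.
Try constant particular solution s_p = K: K = 5K + 8 ⇒ K = -2.
General: s(n) = A·(5)^n - 2.
Apply s(0) = 9: A - 2 = 9 ⇒ A = 11.
So s(n) = 11 \cdot 5^{n} - 2.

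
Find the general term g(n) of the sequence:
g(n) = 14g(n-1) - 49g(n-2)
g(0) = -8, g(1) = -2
Characteristic equation: x² - 14x + 49 = 0, which is (x - (7))².
Repeated root r = 7.
General solution: g(n) = (A + Bn)·(7)^n.
From g(0) = -8: A = -8.
From g(1) = -2: (A + B)·(7) = -2 ⇒ B = \frac{54}{7}.
So g(n) = \left(\frac{54 n}{7} - 8\right) \cdot (7)^n.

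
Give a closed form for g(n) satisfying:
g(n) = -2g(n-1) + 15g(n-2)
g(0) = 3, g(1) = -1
Characteristic equation: x² + 2x - 15 = 0, which factors as (x - (-5))(x - (3)) = 0.
Roots r₁ = -5, r₂ = 3 (distinct).
General solution: g(n) = A·(-5)^n + B·(3)^n.
From g(0) = 3: A + B = 3.
From g(1) = -1: -5A + 3B = -1.
Solving: A = \frac{5}{4}, B = \frac{7}{4}.
So g(n) = \frac{5 \left(-5\right)^{n}}{4} + \frac{7 \cdot 3^{n}}{4}.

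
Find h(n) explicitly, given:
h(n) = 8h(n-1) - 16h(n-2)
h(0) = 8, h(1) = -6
Characteristic equation: x² - 8x + 16 = 0, which is (x - (4))².
Repeated root r = 4.
General solution: h(n) = (A + Bn)·(4)^n.
From h(0) = 8: A = 8.
From h(1) = -6: (A + B)·(4) = -6 ⇒ B = - \frac{19}{2}.
So h(n) = \left(8 - \frac{19 n}{2}\right) \cdot (4)^n.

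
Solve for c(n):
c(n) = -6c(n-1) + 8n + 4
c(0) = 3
First-order linear with linear forcing.
Homogeneous solution: c_h(n) = A·(-6)^n.
Try particular c_p(n) = pn + q. Substituting:
  pn + q = -6(p(n-1) + q) + 8n + 4.
Matching the n-coefficient: p = -6p + 8 ⇒ p = \frac{8}{7}.
Matching constants: q = 6p - 6q + 4 ⇒ q = \frac{76}{49}.
General: c(n) = A·(-6)^n + \frac{8 n}{7} + \frac{76}{49}.
Apply c(0) = 3: A + \frac{76}{49} = 3 ⇒ A = \frac{71}{49}.
So c(n) = \frac{71 \left(-6\right)^{n}}{49} + \frac{8 n}{7} + \frac{76}{49}.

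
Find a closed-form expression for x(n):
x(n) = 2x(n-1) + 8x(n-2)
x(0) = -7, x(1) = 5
Characteristic equation: x² - 2x - 8 = 0, which factors as (x - (-2))(x - (4)) = 0.
Roots r₁ = -2, r₂ = 4 (distinct).
General solution: x(n) = A·(-2)^n + B·(4)^n.
From x(0) = -7: A + B = -7.
From x(1) = 5: -2A + 4B = 5.
Solving: A = - \frac{11}{2}, B = - \frac{3}{2}.
So x(n) = - \frac{11 \left(-2\right)^{n}}{2} - \frac{3 \cdot 4^{n}}{2}.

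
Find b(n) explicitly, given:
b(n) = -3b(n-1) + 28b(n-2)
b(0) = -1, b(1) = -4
Characteristic equation: x² + 3x - 28 = 0, which factors as (x - (-7))(x - (4)) = 0.
Roots r₁ = -7, r₂ = 4 (distinct).
General solution: b(n) = A·(-7)^n + B·(4)^n.
From b(0) = -1: A + B = -1.
From b(1) = -4: -7A + 4B = -4.
Solving: A = 0, B = -1.
So b(n) = - 4^{n}.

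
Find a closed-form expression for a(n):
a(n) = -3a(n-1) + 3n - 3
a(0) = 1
First-order linear with linear forcing.
Homogeneous solution: a_h(n) = A·(-3)^n.
Try particular a_p(n) = pn + q. Substituting:
  pn + q = -3(p(n-1) + q) + 3n - 3.
Matching the n-coefficient: p = -3p + 3 ⇒ p = \frac{3}{4}.
Matching constants: q = 3p - 3q - 3 ⇒ q = - \frac{3}{16}.
General: a(n) = A·(-3)^n + \frac{3 n}{4} - \frac{3}{16}.
Apply a(0) = 1: A - \frac{3}{16} = 1 ⇒ A = \frac{19}{16}.
So a(n) = \frac{19 \left(-3\right)^{n}}{16} + \frac{3 n}{4} - \frac{3}{16}.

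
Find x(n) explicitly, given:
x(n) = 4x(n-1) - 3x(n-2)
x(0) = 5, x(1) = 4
Characteristic equation: x² - 4x + 3 = 0, which factors as (x - (1))(x - (3)) = 0.
Roots r₁ = 1, r₂ = 3 (distinct).
General solution: x(n) = A·(1)^n + B·(3)^n.
From x(0) = 5: A + B = 5.
From x(1) = 4: A + 3B = 4.
Solving: A = \frac{11}{2}, B = - \frac{1}{2}.
So x(n) = \frac{11}{2} - \frac{3^{n}}{2}.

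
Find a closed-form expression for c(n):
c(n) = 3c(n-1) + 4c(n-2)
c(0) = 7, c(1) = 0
Characteristic equation: x² - 3x - 4 = 0, which factors as (x - (-1))(x - (4)) = 0.
Roots r₁ = -1, r₂ = 4 (distinct).
General solution: c(n) = A·(-1)^n + B·(4)^n.
From c(0) = 7: A + B = 7.
From c(1) = 0: -A + 4B = 0.
Solving: A = \frac{28}{5}, B = \frac{7}{5}.
So c(n) = \frac{28 \left(-1\right)^{n}}{5} + \frac{7 \cdot 4^{n}}{5}.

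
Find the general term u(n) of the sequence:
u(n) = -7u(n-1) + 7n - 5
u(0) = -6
First-order linear with linear forcing.
Homogeneous solution: u_h(n) = A·(-7)^n.
Try particular u_p(n) = pn + q. Substituting:
  pn + q = -7(p(n-1) + q) + 7n - 5.
Matching the n-coefficient: p = -7p + 7 ⇒ p = \frac{7}{8}.
Matching constants: q = 7p - 7q - 5 ⇒ q = \frac{9}{64}.
General: u(n) = A·(-7)^n + \frac{7 n}{8} + \frac{9}{64}.
Apply u(0) = -6: A + \frac{9}{64} = -6 ⇒ A = - \frac{393}{64}.
So u(n) = - \frac{393 \left(-7\right)^{n}}{64} + \frac{7 n}{8} + \frac{9}{64}.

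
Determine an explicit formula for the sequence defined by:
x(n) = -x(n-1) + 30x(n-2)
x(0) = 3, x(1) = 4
Characteristic equation: x² + x - 30 = 0, which factors as (x - (-6))(x - (5)) = 0.
Roots r₁ = -6, r₂ = 5 (distinct).
General solution: x(n) = A·(-6)^n + B·(5)^n.
From x(0) = 3: A + B = 3.
From x(1) = 4: -6A + 5B = 4.
Solving: A = 1, B = 2.
So x(n) = \left(-6\right)^{n} + 2 \cdot 5^{n}.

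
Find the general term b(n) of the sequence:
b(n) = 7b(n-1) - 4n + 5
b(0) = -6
First-order linear with linear forcing.
Homogeneous solution: b_h(n) = A·(7)^n.
Try particular b_p(n) = pn + q. Substituting:
  pn + q = 7(p(n-1) + q) - 4n + 5.
Matching the n-coefficient: p = 7p - 4 ⇒ p = \frac{2}{3}.
Matching constants: q = -7p + 7q + 5 ⇒ q = - \frac{1}{18}.
General: b(n) = A·(7)^n + \frac{2 n}{3} - \frac{1}{18}.
Apply b(0) = -6: A - \frac{1}{18} = -6 ⇒ A = - \frac{107}{18}.
So b(n) = - \frac{107 \cdot 7^{n}}{18} + \frac{2 n}{3} - \frac{1}{18}.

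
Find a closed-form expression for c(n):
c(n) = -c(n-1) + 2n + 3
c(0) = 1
First-order linear with linear forcing.
Homogeneous solution: c_h(n) = A·(-1)^n.
Try particular c_p(n) = pn + q. Substituting:
  pn + q = -(p(n-1) + q) + 2n + 3.
Matching the n-coefficient: p = -p + 2 ⇒ p = 1.
Matching constants: q = p - q + 3 ⇒ q = 2.
General: c(n) = A·(-1)^n + n + 2.
Apply c(0) = 1: A + 2 = 1 ⇒ A = -1.
So c(n) = - \left(-1\right)^{n} + n + 2.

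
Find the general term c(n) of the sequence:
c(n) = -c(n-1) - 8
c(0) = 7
First-order linear non-homogeneous.
Homogeneous solution: c_h(n) = A·(-1)^n.
Try constant particular solution c_p = K: K = -K - 8 ⇒ K = -4.
General: c(n) = A·(-1)^n - 4.
Apply c(0) = 7: A - 4 = 7 ⇒ A = 11.
So c(n) = 11 \left(-1\right)^{n} - 4.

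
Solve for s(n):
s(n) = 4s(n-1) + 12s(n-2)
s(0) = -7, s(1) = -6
Characteristic equation: x² - 4x - 12 = 0, which factors as (x - (6))(x - (-2)) = 0.
Roots r₁ = 6, r₂ = -2 (distinct).
General solution: s(n) = A·(6)^n + B·(-2)^n.
From s(0) = -7: A + B = -7.
From s(1) = -6: 6A - 2B = -6.
Solving: A = - \frac{5}{2}, B = - \frac{9}{2}.
So s(n) = - \frac{9 \left(-2\right)^{n}}{2} - \frac{5 \cdot 6^{n}}{2}.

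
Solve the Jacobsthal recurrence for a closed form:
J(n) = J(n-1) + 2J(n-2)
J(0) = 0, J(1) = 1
This is the Jacobsthal sequence.
Characteristic equation: x² - x - 2 = 0; roots r₁ = 2, r₂ = -1.
General: J(n) = A·r₁^n + B·r₂^n. Solving with J(0)=0, J(1)=1 gives A = \frac{1}{3}, B = - \frac{1}{3}.
So J(n) = - \frac{\left(-1\right)^{n}}{3} + \frac{2^{n}}{3}.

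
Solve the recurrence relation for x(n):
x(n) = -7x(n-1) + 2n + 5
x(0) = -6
First-order linear with linear forcing.
Homogeneous solution: x_h(n) = A·(-7)^n.
Try particular x_p(n) = pn + q. Substituting:
  pn + q = -7(p(n-1) + q) + 2n + 5.
Matching the n-coefficient: p = -7p + 2 ⇒ p = \frac{1}{4}.
Matching constants: q = 7p - 7q + 5 ⇒ q = \frac{27}{32}.
General: x(n) = A·(-7)^n + \frac{n}{4} + \frac{27}{32}.
Apply x(0) = -6: A + \frac{27}{32} = -6 ⇒ A = - \frac{219}{32}.
So x(n) = - \frac{219 \left(-7\right)^{n}}{32} + \frac{n}{4} + \frac{27}{32}.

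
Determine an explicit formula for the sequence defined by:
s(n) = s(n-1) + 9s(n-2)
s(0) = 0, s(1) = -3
Characteristic equation: x² - x - 9 = 0.
Discriminant Δ = (1)² + 4·(9) = 37.
Roots r₁,₂ = (1 ± √37)/2, so r₁ = \frac{1}{2} + \frac{\sqrt{37}}{2}, r₂ = \frac{1}{2} - \frac{\sqrt{37}}{2}.
General solution: s(n) = A·r₁^n + B·r₂^n.
From the initial conditions, A + B = 0 and r₁A + r₂B = -3.
Since r₁ - r₂ = √37: A = (-3 - (0)r₂)/√37 = - \frac{3 \sqrt{37}}{37}, and B = 0 - A = \frac{3 \sqrt{37}}{37}.
So s(n) = \left(- \frac{3 \sqrt{37}}{37}\right)\left(\frac{1}{2} + \frac{\sqrt{37}}{2}\right)^n + \left(\frac{3 \sqrt{37}}{37}\right)\left(\frac{1}{2} - \frac{\sqrt{37}}{2}\right)^n.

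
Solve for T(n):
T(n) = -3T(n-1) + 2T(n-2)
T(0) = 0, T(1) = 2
Characteristic equation: x² + 3x - 2 = 0.
Discriminant Δ = (-3)² + 4·(2) = 17.
Roots r₁,₂ = (-3 ± √17)/2, so r₁ = - \frac{3}{2} + \frac{\sqrt{17}}{2}, r₂ = - \frac{\sqrt{17}}{2} - \frac{3}{2}.
General solution: T(n) = A·r₁^n + B·r₂^n.
From the initial conditions, A + B = 0 and r₁A + r₂B = 2.
Since r₁ - r₂ = √17: A = (2 - (0)r₂)/√17 = \frac{2 \sqrt{17}}{17}, and B = 0 - A = - \frac{2 \sqrt{17}}{17}.
So T(n) = \left(\frac{2 \sqrt{17}}{17}\right)\left(- \frac{3}{2} + \frac{\sqrt{17}}{2}\right)^n + \left(- \frac{2 \sqrt{17}}{17}\right)\left(- \frac{\sqrt{17}}{2} - \frac{3}{2}\right)^n.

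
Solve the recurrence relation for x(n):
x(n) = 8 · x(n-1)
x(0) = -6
Pure geometric recurrence with ratio 8.
By induction x(n) = x(0) · (8)^n = - 6 \cdot 8^{n}.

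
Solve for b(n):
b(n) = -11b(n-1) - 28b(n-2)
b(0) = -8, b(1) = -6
Characteristic equation: x² + 11x + 28 = 0, which factors as (x - (-4))(x - (-7)) = 0.
Roots r₁ = -4, r₂ = -7 (distinct).
General solution: b(n) = A·(-4)^n + B·(-7)^n.
From b(0) = -8: A + B = -8.
From b(1) = -6: -4A - 7B = -6.
Solving: A = - \frac{62}{3}, B = \frac{38}{3}.
So b(n) = - \frac{62 \left(-4\right)^{n}}{3} + \frac{38 \left(-7\right)^{n}}{3}.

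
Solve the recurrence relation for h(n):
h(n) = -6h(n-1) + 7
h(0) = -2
First-order linear non-homogeneous.
Homogeneous solution: h_h(n) = A·(-6)^n.
Try constant particular solution h_p = K: K = -6K + 7 ⇒ K = 1.
General: h(n) = A·(-6)^n + 1.
Apply h(0) = -2: A + 1 = -2 ⇒ A = -3.
So h(n) = 1 - 3 \left(-6\right)^{n}.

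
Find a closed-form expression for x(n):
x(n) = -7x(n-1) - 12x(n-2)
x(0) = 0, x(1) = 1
Characteristic equation: x² + 7x + 12 = 0, which factors as (x - (-3))(x - (-4)) = 0.
Roots r₁ = -3, r₂ = -4 (distinct).
General solution: x(n) = A·(-3)^n + B·(-4)^n.
From x(0) = 0: A + B = 0.
From x(1) = 1: -3A - 4B = 1.
Solving: A = 1, B = -1.
So x(n) = \left(-3\right)^{n} - \left(-4\right)^{n}.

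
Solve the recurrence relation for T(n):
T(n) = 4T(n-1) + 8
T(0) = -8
First-order linear non-homogeneous.
Homogeneous solution: T_h(n) = A·(4)^n.
Try constant particular solution T_p = K: K = 4K + 8 ⇒ K = - \frac{8}{3}.
General: T(n) = A·(4)^n - \frac{8}{3}.
Apply T(0) = -8: A - \frac{8}{3} = -8 ⇒ A = - \frac{16}{3}.
So T(n) = - \frac{16 \cdot 4^{n}}{3} - \frac{8}{3}.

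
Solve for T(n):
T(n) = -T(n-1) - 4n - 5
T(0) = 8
First-order linear with linear forcing.
Homogeneous solution: T_h(n) = A·(-1)^n.
Try particular T_p(n) = pn + q. Substituting:
  pn + q = -(p(n-1) + q) - 4n - 5.
Matching the n-coefficient: p = -p - 4 ⇒ p = -2.
Matching constants: q = p - q - 5 ⇒ q = - \frac{7}{2}.
General: T(n) = A·(-1)^n - 2 n - \frac{7}{2}.
Apply T(0) = 8: A - \frac{7}{2} = 8 ⇒ A = \frac{23}{2}.
So T(n) = \frac{23 \left(-1\right)^{n}}{2} - 2 n - \frac{7}{2}.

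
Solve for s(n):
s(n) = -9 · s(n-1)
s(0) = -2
Pure geometric recurrence with ratio -9.
By induction s(n) = s(0) · (-9)^n = - 2 \left(-9\right)^{n}.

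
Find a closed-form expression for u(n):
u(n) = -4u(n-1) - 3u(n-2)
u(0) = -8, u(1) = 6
Characteristic equation: x² + 4x + 3 = 0, which factors as (x - (-3))(x - (-1)) = 0.
Roots r₁ = -3, r₂ = -1 (distinct).
General solution: u(n) = A·(-3)^n + B·(-1)^n.
From u(0) = -8: A + B = -8.
From u(1) = 6: -3A - B = 6.
Solving: A = 1, B = -9.
So u(n) = - 9 \left(-1\right)^{n} + \left(-3\right)^{n}.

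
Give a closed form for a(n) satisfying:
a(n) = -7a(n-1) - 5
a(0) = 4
First-order linear non-homogeneous.
Homogeneous solution: a_h(n) = A·(-7)^n.
Try constant particular solution a_p = K: K = -7K - 5 ⇒ K = - \frac{5}{8}.
General: a(n) = A·(-7)^n - \frac{5}{8}.
Apply a(0) = 4: A - \frac{5}{8} = 4 ⇒ A = \frac{37}{8}.
So a(n) = \frac{37 \left(-7\right)^{n}}{8} - \frac{5}{8}.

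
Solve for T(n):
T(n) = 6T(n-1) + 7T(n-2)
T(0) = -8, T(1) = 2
Characteristic equation: x² - 6x - 7 = 0, which factors as (x - (-1))(x - (7)) = 0.
Roots r₁ = -1, r₂ = 7 (distinct).
General solution: T(n) = A·(-1)^n + B·(7)^n.
From T(0) = -8: A + B = -8.
From T(1) = 2: -A + 7B = 2.
Solving: A = - \frac{29}{4}, B = - \frac{3}{4}.
So T(n) = - \frac{29 \left(-1\right)^{n}}{4} - \frac{3 \cdot 7^{n}}{4}.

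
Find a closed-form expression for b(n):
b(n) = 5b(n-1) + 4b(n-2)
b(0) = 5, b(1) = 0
Characteristic equation: x² - 5x - 4 = 0.
Discriminant Δ = (5)² + 4·(4) = 41.
Roots r₁,₂ = (5 ± √41)/2, so r₁ = \frac{5}{2} + \frac{\sqrt{41}}{2}, r₂ = \frac{5}{2} - \frac{\sqrt{41}}{2}.
General solution: b(n) = A·r₁^n + B·r₂^n.
From the initial conditions, A + B = 5 and r₁A + r₂B = 0.
Since r₁ - r₂ = √41: A = (0 - (5)r₂)/√41 = \frac{5}{2} - \frac{25 \sqrt{41}}{82}, and B = 5 - A = \frac{25 \sqrt{41}}{82} + \frac{5}{2}.
So b(n) = \left(\frac{5}{2} - \frac{25 \sqrt{41}}{82}\right)\left(\frac{5}{2} + \frac{\sqrt{41}}{2}\right)^n + \left(\frac{25 \sqrt{41}}{82} + \frac{5}{2}\right)\left(\frac{5}{2} - \frac{\sqrt{41}}{2}\right)^n.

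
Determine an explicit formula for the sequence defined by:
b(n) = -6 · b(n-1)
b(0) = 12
Pure geometric recurrence with ratio -6.
By induction b(n) = b(0) · (-6)^n = 12 \left(-6\right)^{n}.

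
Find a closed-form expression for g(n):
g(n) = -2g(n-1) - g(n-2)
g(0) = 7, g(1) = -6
Characteristic equation: x² + 2x + 1 = 0, which is (x - (-1))².
Repeated root r = -1.
General solution: g(n) = (A + Bn)·(-1)^n.
From g(0) = 7: A = 7.
From g(1) = -6: (A + B)·(-1) = -6 ⇒ B = -1.
So g(n) = \left(7 - n\right) \cdot (-1)^n.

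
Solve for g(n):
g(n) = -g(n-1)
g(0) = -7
This is a homogeneous first-order recurrence with ratio -1.
By induction g(n) = g(0) · (-1)^n = - 7 \left(-1\right)^{n}.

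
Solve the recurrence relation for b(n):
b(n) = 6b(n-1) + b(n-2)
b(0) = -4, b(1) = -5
Characteristic equation: x² - 6x - 1 = 0.
Discriminant Δ = (6)² + 4·(1) = 40.
Roots r₁,₂ = (6 ± √40)/2, so r₁ = 3 + \sqrt{10}, r₂ = 3 - \sqrt{10}.
General solution: b(n) = A·r₁^n + B·r₂^n.
From the initial conditions, A + B = -4 and r₁A + r₂B = -5.
Since r₁ - r₂ = √40: A = (-5 - (-4)r₂)/√40 = -2 + \frac{7 \sqrt{10}}{20}, and B = -4 - A = -2 - \frac{7 \sqrt{10}}{20}.
So b(n) = \left(-2 + \frac{7 \sqrt{10}}{20}\right)\left(3 + \sqrt{10}\right)^n + \left(-2 - \frac{7 \sqrt{10}}{20}\right)\left(3 - \sqrt{10}\right)^n.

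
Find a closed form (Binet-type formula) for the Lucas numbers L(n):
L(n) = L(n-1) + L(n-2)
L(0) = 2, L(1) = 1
This is the Lucas sequence.
Characteristic equation: x² - x - 1 = 0; roots r₁ = \frac{1}{2} + \frac{\sqrt{5}}{2}, r₂ = \frac{1}{2} - \frac{\sqrt{5}}{2}.
General: L(n) = A·r₁^n + B·r₂^n. Solving with L(0)=2, L(1)=1 gives A = 1, B = 1.
So L(n) = 2^{- n} \left(\left(1 - \sqrt{5}\right)^{n} + \left(1 + \sqrt{5}\right)^{n}\right).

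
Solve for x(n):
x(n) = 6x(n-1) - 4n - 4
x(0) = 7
First-order linear with linear forcing.
Homogeneous solution: x_h(n) = A·(6)^n.
Try particular x_p(n) = pn + q. Substituting:
  pn + q = 6(p(n-1) + q) - 4n - 4.
Matching the n-coefficient: p = 6p - 4 ⇒ p = \frac{4}{5}.
Matching constants: q = -6p + 6q - 4 ⇒ q = \frac{44}{25}.
General: x(n) = A·(6)^n + \frac{4 n}{5} + \frac{44}{25}.
Apply x(0) = 7: A + \frac{44}{25} = 7 ⇒ A = \frac{131}{25}.
So x(n) = \frac{131 \cdot 6^{n}}{25} + \frac{4 n}{5} + \frac{44}{25}.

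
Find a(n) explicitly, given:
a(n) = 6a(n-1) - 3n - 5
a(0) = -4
First-order linear with linear forcing.
Homogeneous solution: a_h(n) = A·(6)^n.
Try particular a_p(n) = pn + q. Substituting:
  pn + q = 6(p(n-1) + q) - 3n - 5.
Matching the n-coefficient: p = 6p - 3 ⇒ p = \frac{3}{5}.
Matching constants: q = -6p + 6q - 5 ⇒ q = \frac{43}{25}.
General: a(n) = A·(6)^n + \frac{3 n}{5} + \frac{43}{25}.
Apply a(0) = -4: A + \frac{43}{25} = -4 ⇒ A = - \frac{143}{25}.
So a(n) = - \frac{143 \cdot 6^{n}}{25} + \frac{3 n}{5} + \frac{43}{25}.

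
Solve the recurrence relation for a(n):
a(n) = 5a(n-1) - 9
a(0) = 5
First-order linear non-homogeneous.
Homogeneous solution: a_h(n) = A·(5)^n.
Try constant particular solution a_p = K: K = 5K - 9 ⇒ K = \frac{9}{4}.
General: a(n) = A·(5)^n + \frac{9}{4}.
Apply a(0) = 5: A + \frac{9}{4} = 5 ⇒ A = \frac{11}{4}.
So a(n) = \frac{11 \cdot 5^{n}}{4} + \frac{9}{4}.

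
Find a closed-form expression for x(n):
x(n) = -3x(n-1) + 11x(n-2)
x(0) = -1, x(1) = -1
Characteristic equation: x² + 3x - 11 = 0.
Discriminant Δ = (-3)² + 4·(11) = 53.
Roots r₁,₂ = (-3 ± √53)/2, so r₁ = - \frac{3}{2} + \frac{\sqrt{53}}{2}, r₂ = - \frac{\sqrt{53}}{2} - \frac{3}{2}.
General solution: x(n) = A·r₁^n + B·r₂^n.
From the initial conditions, A + B = -1 and r₁A + r₂B = -1.
Since r₁ - r₂ = √53: A = (-1 - (-1)r₂)/√53 = - \frac{1}{2} - \frac{5 \sqrt{53}}{106}, and B = -1 - A = - \frac{1}{2} + \frac{5 \sqrt{53}}{106}.
So x(n) = \left(- \frac{1}{2} - \frac{5 \sqrt{53}}{106}\right)\left(- \frac{3}{2} + \frac{\sqrt{53}}{2}\right)^n + \left(- \frac{1}{2} + \frac{5 \sqrt{53}}{106}\right)\left(- \frac{\sqrt{53}}{2} - \frac{3}{2}\right)^n.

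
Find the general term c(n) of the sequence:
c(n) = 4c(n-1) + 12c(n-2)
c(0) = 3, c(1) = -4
Characteristic equation: x² - 4x - 12 = 0, which factors as (x - (6))(x - (-2)) = 0.
Roots r₁ = 6, r₂ = -2 (distinct).
General solution: c(n) = A·(6)^n + B·(-2)^n.
From c(0) = 3: A + B = 3.
From c(1) = -4: 6A - 2B = -4.
Solving: A = \frac{1}{4}, B = \frac{11}{4}.
So c(n) = \frac{11 \left(-2\right)^{n}}{4} + \frac{6^{n}}{4}.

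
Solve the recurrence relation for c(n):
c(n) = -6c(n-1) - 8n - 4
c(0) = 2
First-order linear with linear forcing.
Homogeneous solution: c_h(n) = A·(-6)^n.
Try particular c_p(n) = pn + q. Substituting:
  pn + q = -6(p(n-1) + q) - 8n - 4.
Matching the n-coefficient: p = -6p - 8 ⇒ p = - \frac{8}{7}.
Matching constants: q = 6p - 6q - 4 ⇒ q = - \frac{76}{49}.
General: c(n) = A·(-6)^n - \frac{8 n}{7} - \frac{76}{49}.
Apply c(0) = 2: A - \frac{76}{49} = 2 ⇒ A = \frac{174}{49}.
So c(n) = \frac{174 \left(-6\right)^{n}}{49} - \frac{8 n}{7} - \frac{76}{49}.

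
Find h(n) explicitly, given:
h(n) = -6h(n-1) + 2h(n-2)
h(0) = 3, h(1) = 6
Characteristic equation: x² + 6x - 2 = 0.
Discriminant Δ = (-6)² + 4·(2) = 44.
Roots r₁,₂ = (-6 ± √44)/2, so r₁ = -3 + \sqrt{11}, r₂ = - \sqrt{11} - 3.
General solution: h(n) = A·r₁^n + B·r₂^n.
From the initial conditions, A + B = 3 and r₁A + r₂B = 6.
Since r₁ - r₂ = √44: A = (6 - (3)r₂)/√44 = \frac{3}{2} + \frac{15 \sqrt{11}}{22}, and B = 3 - A = \frac{3}{2} - \frac{15 \sqrt{11}}{22}.
So h(n) = \left(\frac{3}{2} + \frac{15 \sqrt{11}}{22}\right)\left(-3 + \sqrt{11}\right)^n + \left(\frac{3}{2} - \frac{15 \sqrt{11}}{22}\right)\left(- \sqrt{11} - 3\right)^n.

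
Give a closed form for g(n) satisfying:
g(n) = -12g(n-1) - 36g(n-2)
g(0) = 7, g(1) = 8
Characteristic equation: x² + 12x + 36 = 0, which is (x - (-6))².
Repeated root r = -6.
General solution: g(n) = (A + Bn)·(-6)^n.
From g(0) = 7: A = 7.
From g(1) = 8: (A + B)·(-6) = 8 ⇒ B = - \frac{25}{3}.
So g(n) = \left(7 - \frac{25 n}{3}\right) \cdot (-6)^n.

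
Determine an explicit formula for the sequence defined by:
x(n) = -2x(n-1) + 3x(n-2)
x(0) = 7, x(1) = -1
Characteristic equation: x² + 2x - 3 = 0, which factors as (x - (1))(x - (-3)) = 0.
Roots r₁ = 1, r₂ = -3 (distinct).
General solution: x(n) = A·(1)^n + B·(-3)^n.
From x(0) = 7: A + B = 7.
From x(1) = -1: A - 3B = -1.
Solving: A = 5, B = 2.
So x(n) = 2 \left(-3\right)^{n} + 5.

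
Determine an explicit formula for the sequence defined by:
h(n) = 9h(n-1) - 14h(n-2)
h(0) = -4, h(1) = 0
Characteristic equation: x² - 9x + 14 = 0, which factors as (x - (7))(x - (2)) = 0.
Roots r₁ = 7, r₂ = 2 (distinct).
General solution: h(n) = A·(7)^n + B·(2)^n.
From h(0) = -4: A + B = -4.
From h(1) = 0: 7A + 2B = 0.
Solving: A = \frac{8}{5}, B = - \frac{28}{5}.
So h(n) = - \frac{28 \cdot 2^{n}}{5} + \frac{8 \cdot 7^{n}}{5}.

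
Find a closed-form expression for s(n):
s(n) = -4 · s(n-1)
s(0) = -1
Pure geometric recurrence with ratio -4.
By induction s(n) = s(0) · (-4)^n = - \left(-4\right)^{n}.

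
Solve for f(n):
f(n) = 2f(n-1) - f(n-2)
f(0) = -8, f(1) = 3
Characteristic equation: x² - 2x + 1 = 0, which is (x - (1))².
Repeated root r = 1.
General solution: f(n) = (A + Bn)·(1)^n.
From f(0) = -8: A = -8.
From f(1) = 3: (A + B)·(1) = 3 ⇒ B = 11.
So f(n) = \left(11 n - 8\right) \cdot (1)^n.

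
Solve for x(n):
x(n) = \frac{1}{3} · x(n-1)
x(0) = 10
Pure geometric recurrence with ratio \frac{1}{3}.
By induction x(n) = x(0) · (\frac{1}{3})^n = 10 \cdot 3^{- n}.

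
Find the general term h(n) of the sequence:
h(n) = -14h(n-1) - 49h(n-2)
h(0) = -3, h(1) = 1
Characteristic equation: x² + 14x + 49 = 0, which is (x - (-7))².
Repeated root r = -7.
General solution: h(n) = (A + Bn)·(-7)^n.
From h(0) = -3: A = -3.
From h(1) = 1: (A + B)·(-7) = 1 ⇒ B = \frac{20}{7}.
So h(n) = \left(\frac{20 n}{7} - 3\right) \cdot (-7)^n.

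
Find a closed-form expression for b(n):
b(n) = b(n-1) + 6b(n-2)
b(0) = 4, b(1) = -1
Characteristic equation: x² - x - 6 = 0, which factors as (x - (3))(x - (-2)) = 0.
Roots r₁ = 3, r₂ = -2 (distinct).
General solution: b(n) = A·(3)^n + B·(-2)^n.
From b(0) = 4: A + B = 4.
From b(1) = -1: 3A - 2B = -1.
Solving: A = \frac{7}{5}, B = \frac{13}{5}.
So b(n) = \frac{13 \left(-2\right)^{n}}{5} + \frac{7 \cdot 3^{n}}{5}.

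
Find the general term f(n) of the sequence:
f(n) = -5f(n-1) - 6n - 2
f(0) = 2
First-order linear with linear forcing.
Homogeneous solution: f_h(n) = A·(-5)^n.
Try particular f_p(n) = pn + q. Substituting:
  pn + q = -5(p(n-1) + q) - 6n - 2.
Matching the n-coefficient: p = -5p - 6 ⇒ p = -1.
Matching constants: q = 5p - 5q - 2 ⇒ q = - \frac{7}{6}.
General: f(n) = A·(-5)^n - n - \frac{7}{6}.
Apply f(0) = 2: A - \frac{7}{6} = 2 ⇒ A = \frac{19}{6}.
So f(n) = \frac{19 \left(-5\right)^{n}}{6} - n - \frac{7}{6}.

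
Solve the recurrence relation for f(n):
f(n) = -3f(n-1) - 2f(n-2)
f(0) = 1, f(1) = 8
Characteristic equation: x² + 3x + 2 = 0, which factors as (x - (-1))(x - (-2)) = 0.
Roots r₁ = -1, r₂ = -2 (distinct).
General solution: f(n) = A·(-1)^n + B·(-2)^n.
From f(0) = 1: A + B = 1.
From f(1) = 8: -A - 2B = 8.
Solving: A = 10, B = -9.
So f(n) = 10 \left(-1\right)^{n} - 9 \left(-2\right)^{n}.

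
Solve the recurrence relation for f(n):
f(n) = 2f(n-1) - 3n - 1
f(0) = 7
First-order linear with linear forcing.
Homogeneous solution: f_h(n) = A·(2)^n.
Try particular f_p(n) = pn + q. Substituting:
  pn + q = 2(p(n-1) + q) - 3n - 1.
Matching the n-coefficient: p = 2p - 3 ⇒ p = 3.
Matching constants: q = -2p + 2q - 1 ⇒ q = 7.
General: f(n) = A·(2)^n + 3 n + 7.
Apply f(0) = 7: A + 7 = 7 ⇒ A = 0.
So f(n) = 3 n + 7.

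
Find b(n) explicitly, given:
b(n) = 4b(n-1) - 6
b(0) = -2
First-order linear non-homogeneous.
Homogeneous solution: b_h(n) = A·(4)^n.
Try constant particular solution b_p = K: K = 4K - 6 ⇒ K = 2.
General: b(n) = A·(4)^n + 2.
Apply b(0) = -2: A + 2 = -2 ⇒ A = -4.
So b(n) = 2 - 4 \cdot 4^{n}.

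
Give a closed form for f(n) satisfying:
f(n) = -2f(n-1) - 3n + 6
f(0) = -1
First-order linear with linear forcing.
Homogeneous solution: f_h(n) = A·(-2)^n.
Try particular f_p(n) = pn + q. Substituting:
  pn + q = -2(p(n-1) + q) - 3n + 6.
Matching the n-coefficient: p = -2p - 3 ⇒ p = -1.
Matching constants: q = 2p - 2q + 6 ⇒ q = \frac{4}{3}.
General: f(n) = A·(-2)^n - n + \frac{4}{3}.
Apply f(0) = -1: A + \frac{4}{3} = -1 ⇒ A = - \frac{7}{3}.
So f(n) = - \frac{7 \left(-2\right)^{n}}{3} - n + \frac{4}{3}.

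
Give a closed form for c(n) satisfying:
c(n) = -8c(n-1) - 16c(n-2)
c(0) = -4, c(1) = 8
Characteristic equation: x² + 8x + 16 = 0, which is (x - (-4))².
Repeated root r = -4.
General solution: c(n) = (A + Bn)·(-4)^n.
From c(0) = -4: A = -4.
From c(1) = 8: (A + B)·(-4) = 8 ⇒ B = 2.
So c(n) = \left(2 n - 4\right) \cdot (-4)^n.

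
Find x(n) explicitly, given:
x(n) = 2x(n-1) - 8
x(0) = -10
First-order linear non-homogeneous.
Homogeneous solution: x_h(n) = A·(2)^n.
Try constant particular solution x_p = K: K = 2K - 8 ⇒ K = 8.
General: x(n) = A·(2)^n + 8.
Apply x(0) = -10: A + 8 = -10 ⇒ A = -18.
So x(n) = 8 - 18 \cdot 2^{n}.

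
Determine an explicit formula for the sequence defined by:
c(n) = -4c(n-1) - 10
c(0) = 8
First-order linear non-homogeneous.
Homogeneous solution: c_h(n) = A·(-4)^n.
Try constant particular solution c_p = K: K = -4K - 10 ⇒ K = -2.
General: c(n) = A·(-4)^n - 2.
Apply c(0) = 8: A - 2 = 8 ⇒ A = 10.
So c(n) = 10 \left(-4\right)^{n} - 2.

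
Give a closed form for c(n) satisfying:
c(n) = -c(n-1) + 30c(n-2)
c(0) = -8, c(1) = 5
Characteristic equation: x² + x - 30 = 0, which factors as (x - (5))(x - (-6)) = 0.
Roots r₁ = 5, r₂ = -6 (distinct).
General solution: c(n) = A·(5)^n + B·(-6)^n.
From c(0) = -8: A + B = -8.
From c(1) = 5: 5A - 6B = 5.
Solving: A = - \frac{43}{11}, B = - \frac{45}{11}.
So c(n) = - \frac{45 \left(-6\right)^{n}}{11} - \frac{43 \cdot 5^{n}}{11}.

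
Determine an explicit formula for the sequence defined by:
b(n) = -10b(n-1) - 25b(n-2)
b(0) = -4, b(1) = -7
Characteristic equation: x² + 10x + 25 = 0, which is (x - (-5))².
Repeated root r = -5.
General solution: b(n) = (A + Bn)·(-5)^n.
From b(0) = -4: A = -4.
From b(1) = -7: (A + B)·(-5) = -7 ⇒ B = \frac{27}{5}.
So b(n) = \left(\frac{27 n}{5} - 4\right) \cdot (-5)^n.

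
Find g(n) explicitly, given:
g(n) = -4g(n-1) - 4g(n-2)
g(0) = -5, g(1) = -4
Characteristic equation: x² + 4x + 4 = 0, which is (x - (-2))².
Repeated root r = -2.
General solution: g(n) = (A + Bn)·(-2)^n.
From g(0) = -5: A = -5.
From g(1) = -4: (A + B)·(-2) = -4 ⇒ B = 7.
So g(n) = \left(7 n - 5\right) \cdot (-2)^n.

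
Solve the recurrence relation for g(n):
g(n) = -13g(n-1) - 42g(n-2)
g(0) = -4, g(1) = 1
Characteristic equation: x² + 13x + 42 = 0, which factors as (x - (-7))(x - (-6)) = 0.
Roots r₁ = -7, r₂ = -6 (distinct).
General solution: g(n) = A·(-7)^n + B·(-6)^n.
From g(0) = -4: A + B = -4.
From g(1) = 1: -7A - 6B = 1.
Solving: A = 23, B = -27.
So g(n) = - 27 \left(-6\right)^{n} + 23 \left(-7\right)^{n}.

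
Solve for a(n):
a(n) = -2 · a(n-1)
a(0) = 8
Pure geometric recurrence with ratio -2.
By induction a(n) = a(0) · (-2)^n = 8 \left(-2\right)^{n}.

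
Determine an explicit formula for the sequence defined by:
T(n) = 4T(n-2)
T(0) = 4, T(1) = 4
Characteristic equation: x² - 4 = 0, which factors as (x - (-2))(x - (2)) = 0.
Roots r₁ = -2, r₂ = 2 (distinct).
General solution: T(n) = A·(-2)^n + B·(2)^n.
From T(0) = 4: A + B = 4.
From T(1) = 4: -2A + 2B = 4.
Solving: A = 1, B = 3.
So T(n) = \left(-2\right)^{n} + 3 \cdot 2^{n}.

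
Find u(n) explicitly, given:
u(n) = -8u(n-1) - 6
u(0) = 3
First-order linear non-homogeneous.
Homogeneous solution: u_h(n) = A·(-8)^n.
Try constant particular solution u_p = K: K = -8K - 6 ⇒ K = - \frac{2}{3}.
General: u(n) = A·(-8)^n - \frac{2}{3}.
Apply u(0) = 3: A - \frac{2}{3} = 3 ⇒ A = \frac{11}{3}.
So u(n) = \frac{11 \left(-8\right)^{n}}{3} - \frac{2}{3}.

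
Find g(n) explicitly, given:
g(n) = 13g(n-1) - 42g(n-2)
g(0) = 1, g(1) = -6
Characteristic equation: x² - 13x + 42 = 0, which factors as (x - (7))(x - (6)) = 0.
Roots r₁ = 7, r₂ = 6 (distinct).
General solution: g(n) = A·(7)^n + B·(6)^n.
From g(0) = 1: A + B = 1.
From g(1) = -6: 7A + 6B = -6.
Solving: A = -12, B = 13.
So g(n) = 13 \cdot 6^{n} - 12 \cdot 7^{n}.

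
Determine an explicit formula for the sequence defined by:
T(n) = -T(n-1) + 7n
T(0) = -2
First-order linear with linear forcing.
Homogeneous solution: T_h(n) = A·(-1)^n.
Try particular T_p(n) = pn + q. Substituting:
  pn + q = -(p(n-1) + q) + 7n.
Matching the n-coefficient: p = -p + 7 ⇒ p = \frac{7}{2}.
Matching constants: q = p - q ⇒ q = \frac{7}{4}.
General: T(n) = A·(-1)^n + \frac{7 n}{2} + \frac{7}{4}.
Apply T(0) = -2: A + \frac{7}{4} = -2 ⇒ A = - \frac{15}{4}.
So T(n) = - \frac{15 \left(-1\right)^{n}}{4} + \frac{7 n}{2} + \frac{7}{4}.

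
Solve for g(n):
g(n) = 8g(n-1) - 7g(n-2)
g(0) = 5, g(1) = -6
Characteristic equation: x² - 8x + 7 = 0, which factors as (x - (7))(x - (1)) = 0.
Roots r₁ = 7, r₂ = 1 (distinct).
General solution: g(n) = A·(7)^n + B·(1)^n.
From g(0) = 5: A + B = 5.
From g(1) = -6: 7A + B = -6.
Solving: A = - \frac{11}{6}, B = \frac{41}{6}.
So g(n) = \frac{41}{6} - \frac{11 \cdot 7^{n}}{6}.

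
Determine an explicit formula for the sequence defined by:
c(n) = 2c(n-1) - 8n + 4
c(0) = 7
First-order linear with linear forcing.
Homogeneous solution: c_h(n) = A·(2)^n.
Try particular c_p(n) = pn + q. Substituting:
  pn + q = 2(p(n-1) + q) - 8n + 4.
Matching the n-coefficient: p = 2p - 8 ⇒ p = 8.
Matching constants: q = -2p + 2q + 4 ⇒ q = 12.
General: c(n) = A·(2)^n + 8 n + 12.
Apply c(0) = 7: A + 12 = 7 ⇒ A = -5.
So c(n) = - 5 \cdot 2^{n} + 8 n + 12.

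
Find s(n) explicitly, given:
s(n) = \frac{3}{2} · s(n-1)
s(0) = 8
Pure geometric recurrence with ratio \frac{3}{2}.
By induction s(n) = s(0) · (\frac{3}{2})^n = 8 \left(\frac{3}{2}\right)^{n}.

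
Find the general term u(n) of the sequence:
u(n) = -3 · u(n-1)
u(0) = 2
Pure geometric recurrence with ratio -3.
By induction u(n) = u(0) · (-3)^n = 2 \left(-3\right)^{n}.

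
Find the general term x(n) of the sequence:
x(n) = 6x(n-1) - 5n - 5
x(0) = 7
First-order linear with linear forcing.
Homogeneous solution: x_h(n) = A·(6)^n.
Try particular x_p(n) = pn + q. Substituting:
  pn + q = 6(p(n-1) + q) - 5n - 5.
Matching the n-coefficient: p = 6p - 5 ⇒ p = 1.
Matching constants: q = -6p + 6q - 5 ⇒ q = \frac{11}{5}.
General: x(n) = A·(6)^n + n + \frac{11}{5}.
Apply x(0) = 7: A + \frac{11}{5} = 7 ⇒ A = \frac{24}{5}.
So x(n) = \frac{24 \cdot 6^{n}}{5} + n + \frac{11}{5}.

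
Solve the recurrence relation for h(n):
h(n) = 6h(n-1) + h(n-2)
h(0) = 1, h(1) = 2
Characteristic equation: x² - 6x - 1 = 0.
Discriminant Δ = (6)² + 4·(1) = 40.
Roots r₁,₂ = (6 ± √40)/2, so r₁ = 3 + \sqrt{10}, r₂ = 3 - \sqrt{10}.
General solution: h(n) = A·r₁^n + B·r₂^n.
From the initial conditions, A + B = 1 and r₁A + r₂B = 2.
Since r₁ - r₂ = √40: A = (2 - (1)r₂)/√40 = \frac{1}{2} - \frac{\sqrt{10}}{20}, and B = 1 - A = \frac{\sqrt{10}}{20} + \frac{1}{2}.
So h(n) = \left(\frac{1}{2} - \frac{\sqrt{10}}{20}\right)\left(3 + \sqrt{10}\right)^n + \left(\frac{\sqrt{10}}{20} + \frac{1}{2}\right)\left(3 - \sqrt{10}\right)^n.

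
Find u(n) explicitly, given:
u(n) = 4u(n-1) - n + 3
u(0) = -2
First-order linear with linear forcing.
Homogeneous solution: u_h(n) = A·(4)^n.
Try particular u_p(n) = pn + q. Substituting:
  pn + q = 4(p(n-1) + q) - n + 3.
Matching the n-coefficient: p = 4p - 1 ⇒ p = \frac{1}{3}.
Matching constants: q = -4p + 4q + 3 ⇒ q = - \frac{5}{9}.
General: u(n) = A·(4)^n + \frac{n}{3} - \frac{5}{9}.
Apply u(0) = -2: A - \frac{5}{9} = -2 ⇒ A = - \frac{13}{9}.
So u(n) = - \frac{13 \cdot 4^{n}}{9} + \frac{n}{3} - \frac{5}{9}.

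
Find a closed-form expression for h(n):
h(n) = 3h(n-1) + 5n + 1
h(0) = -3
First-order linear with linear forcing.
Homogeneous solution: h_h(n) = A·(3)^n.
Try particular h_p(n) = pn + q. Substituting:
  pn + q = 3(p(n-1) + q) + 5n + 1.
Matching the n-coefficient: p = 3p + 5 ⇒ p = - \frac{5}{2}.
Matching constants: q = -3p + 3q + 1 ⇒ q = - \frac{17}{4}.
General: h(n) = A·(3)^n - \frac{5 n}{2} - \frac{17}{4}.
Apply h(0) = -3: A - \frac{17}{4} = -3 ⇒ A = \frac{5}{4}.
So h(n) = \frac{5 \cdot 3^{n}}{4} - \frac{5 n}{2} - \frac{17}{4}.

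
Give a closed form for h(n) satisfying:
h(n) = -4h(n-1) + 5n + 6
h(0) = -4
First-order linear with linear forcing.
Homogeneous solution: h_h(n) = A·(-4)^n.
Try particular h_p(n) = pn + q. Substituting:
  pn + q = -4(p(n-1) + q) + 5n + 6.
Matching the n-coefficient: p = -4p + 5 ⇒ p = 1.
Matching constants: q = 4p - 4q + 6 ⇒ q = 2.
General: h(n) = A·(-4)^n + n + 2.
Apply h(0) = -4: A + 2 = -4 ⇒ A = -6.
So h(n) = - 6 \left(-4\right)^{n} + n + 2.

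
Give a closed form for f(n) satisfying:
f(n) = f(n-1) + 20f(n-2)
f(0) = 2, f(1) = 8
Characteristic equation: x² - x - 20 = 0, which factors as (x - (5))(x - (-4)) = 0.
Roots r₁ = 5, r₂ = -4 (distinct).
General solution: f(n) = A·(5)^n + B·(-4)^n.
From f(0) = 2: A + B = 2.
From f(1) = 8: 5A - 4B = 8.
Solving: A = \frac{16}{9}, B = \frac{2}{9}.
So f(n) = \frac{2 \left(-4\right)^{n}}{9} + \frac{16 \cdot 5^{n}}{9}.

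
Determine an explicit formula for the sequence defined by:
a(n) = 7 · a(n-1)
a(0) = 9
Pure geometric recurrence with ratio 7.
By induction a(n) = a(0) · (7)^n = 9 \cdot 7^{n}.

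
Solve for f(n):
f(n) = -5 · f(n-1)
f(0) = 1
Pure geometric recurrence with ratio -5.
By induction f(n) = f(0) · (-5)^n = \left(-5\right)^{n}.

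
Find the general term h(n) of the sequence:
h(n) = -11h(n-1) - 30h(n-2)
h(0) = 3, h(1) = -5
Characteristic equation: x² + 11x + 30 = 0, which factors as (x - (-6))(x - (-5)) = 0.
Roots r₁ = -6, r₂ = -5 (distinct).
General solution: h(n) = A·(-6)^n + B·(-5)^n.
From h(0) = 3: A + B = 3.
From h(1) = -5: -6A - 5B = -5.
Solving: A = -10, B = 13.
So h(n) = 13 \left(-5\right)^{n} - 10 \left(-6\right)^{n}.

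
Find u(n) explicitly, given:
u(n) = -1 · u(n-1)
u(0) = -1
Pure geometric recurrence with ratio -1.
By induction u(n) = u(0) · (-1)^n = - \left(-1\right)^{n}.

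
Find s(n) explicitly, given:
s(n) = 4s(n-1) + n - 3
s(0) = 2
First-order linear with linear forcing.
Homogeneous solution: s_h(n) = A·(4)^n.
Try particular s_p(n) = pn + q. Substituting:
  pn + q = 4(p(n-1) + q) + n - 3.
Matching the n-coefficient: p = 4p + 1 ⇒ p = - \frac{1}{3}.
Matching constants: q = -4p + 4q - 3 ⇒ q = \frac{5}{9}.
General: s(n) = A·(4)^n - \frac{n}{3} + \frac{5}{9}.
Apply s(0) = 2: A + \frac{5}{9} = 2 ⇒ A = \frac{13}{9}.
So s(n) = \frac{13 \cdot 4^{n}}{9} - \frac{n}{3} + \frac{5}{9}.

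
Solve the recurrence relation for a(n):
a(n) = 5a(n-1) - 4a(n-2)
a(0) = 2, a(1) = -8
Characteristic equation: x² - 5x + 4 = 0, which factors as (x - (4))(x - (1)) = 0.
Roots r₁ = 4, r₂ = 1 (distinct).
General solution: a(n) = A·(4)^n + B·(1)^n.
From a(0) = 2: A + B = 2.
From a(1) = -8: 4A + B = -8.
Solving: A = - \frac{10}{3}, B = \frac{16}{3}.
So a(n) = \frac{16}{3} - \frac{10 \cdot 4^{n}}{3}.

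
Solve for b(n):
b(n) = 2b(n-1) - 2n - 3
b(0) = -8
First-order linear with linear forcing.
Homogeneous solution: b_h(n) = A·(2)^n.
Try particular b_p(n) = pn + q. Substituting:
  pn + q = 2(p(n-1) + q) - 2n - 3.
Matching the n-coefficient: p = 2p - 2 ⇒ p = 2.
Matching constants: q = -2p + 2q - 3 ⇒ q = 7.
General: b(n) = A·(2)^n + 2 n + 7.
Apply b(0) = -8: A + 7 = -8 ⇒ A = -15.
So b(n) = - 15 \cdot 2^{n} + 2 n + 7.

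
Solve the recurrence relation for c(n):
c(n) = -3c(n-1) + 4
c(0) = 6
First-order linear non-homogeneous.
Homogeneous solution: c_h(n) = A·(-3)^n.
Try constant particular solution c_p = K: K = -3K + 4 ⇒ K = 1.
General: c(n) = A·(-3)^n + 1.
Apply c(0) = 6: A + 1 = 6 ⇒ A = 5.
So c(n) = 5 \left(-3\right)^{n} + 1.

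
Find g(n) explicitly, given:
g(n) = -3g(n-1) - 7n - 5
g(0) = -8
First-order linear with linear forcing.
Homogeneous solution: g_h(n) = A·(-3)^n.
Try particular g_p(n) = pn + q. Substituting:
  pn + q = -3(p(n-1) + q) - 7n - 5.
Matching the n-coefficient: p = -3p - 7 ⇒ p = - \frac{7}{4}.
Matching constants: q = 3p - 3q - 5 ⇒ q = - \frac{41}{16}.
General: g(n) = A·(-3)^n - \frac{7 n}{4} - \frac{41}{16}.
Apply g(0) = -8: A - \frac{41}{16} = -8 ⇒ A = - \frac{87}{16}.
So g(n) = - \frac{87 \left(-3\right)^{n}}{16} - \frac{7 n}{4} - \frac{41}{16}.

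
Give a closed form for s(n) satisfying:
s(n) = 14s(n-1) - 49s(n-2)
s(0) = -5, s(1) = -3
Characteristic equation: x² - 14x + 49 = 0, which is (x - (7))².
Repeated root r = 7.
General solution: s(n) = (A + Bn)·(7)^n.
From s(0) = -5: A = -5.
From s(1) = -3: (A + B)·(7) = -3 ⇒ B = \frac{32}{7}.
So s(n) = \left(\frac{32 n}{7} - 5\right) \cdot (7)^n.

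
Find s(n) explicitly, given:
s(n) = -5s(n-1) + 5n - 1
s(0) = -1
First-order linear with linear forcing.
Homogeneous solution: s_h(n) = A·(-5)^n.
Try particular s_p(n) = pn + q. Substituting:
  pn + q = -5(p(n-1) + q) + 5n - 1.
Matching the n-coefficient: p = -5p + 5 ⇒ p = \frac{5}{6}.
Matching constants: q = 5p - 5q - 1 ⇒ q = \frac{19}{36}.
General: s(n) = A·(-5)^n + \frac{5 n}{6} + \frac{19}{36}.
Apply s(0) = -1: A + \frac{19}{36} = -1 ⇒ A = - \frac{55}{36}.
So s(n) = - \frac{55 \left(-5\right)^{n}}{36} + \frac{5 n}{6} + \frac{19}{36}.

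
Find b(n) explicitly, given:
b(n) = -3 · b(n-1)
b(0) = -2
Pure geometric recurrence with ratio -3.
By induction b(n) = b(0) · (-3)^n = - 2 \left(-3\right)^{n}.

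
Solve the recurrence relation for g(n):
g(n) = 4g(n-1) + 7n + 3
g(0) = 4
First-order linear with linear forcing.
Homogeneous solution: g_h(n) = A·(4)^n.
Try particular g_p(n) = pn + q. Substituting:
  pn + q = 4(p(n-1) + q) + 7n + 3.
Matching the n-coefficient: p = 4p + 7 ⇒ p = - \frac{7}{3}.
Matching constants: q = -4p + 4q + 3 ⇒ q = - \frac{37}{9}.
General: g(n) = A·(4)^n - \frac{7 n}{3} - \frac{37}{9}.
Apply g(0) = 4: A - \frac{37}{9} = 4 ⇒ A = \frac{73}{9}.
So g(n) = \frac{73 \cdot 4^{n}}{9} - \frac{7 n}{3} - \frac{37}{9}.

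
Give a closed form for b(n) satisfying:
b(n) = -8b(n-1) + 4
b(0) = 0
First-order linear non-homogeneous.
Homogeneous solution: b_h(n) = A·(-8)^n.
Try constant particular solution b_p = K: K = -8K + 4 ⇒ K = \frac{4}{9}.
General: b(n) = A·(-8)^n + \frac{4}{9}.
Apply b(0) = 0: A + \frac{4}{9} = 0 ⇒ A = - \frac{4}{9}.
So b(n) = \frac{4}{9} - \frac{4 \left(-8\right)^{n}}{9}.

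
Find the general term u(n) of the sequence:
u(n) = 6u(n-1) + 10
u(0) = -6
First-order linear non-homogeneous.
Homogeneous solution: u_h(n) = A·(6)^n.
Try constant particular solution u_p = K: K = 6K + 10 ⇒ K = -2.
General: u(n) = A·(6)^n - 2.
Apply u(0) = -6: A - 2 = -6 ⇒ A = -4.
So u(n) = - 4 \cdot 6^{n} - 2.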